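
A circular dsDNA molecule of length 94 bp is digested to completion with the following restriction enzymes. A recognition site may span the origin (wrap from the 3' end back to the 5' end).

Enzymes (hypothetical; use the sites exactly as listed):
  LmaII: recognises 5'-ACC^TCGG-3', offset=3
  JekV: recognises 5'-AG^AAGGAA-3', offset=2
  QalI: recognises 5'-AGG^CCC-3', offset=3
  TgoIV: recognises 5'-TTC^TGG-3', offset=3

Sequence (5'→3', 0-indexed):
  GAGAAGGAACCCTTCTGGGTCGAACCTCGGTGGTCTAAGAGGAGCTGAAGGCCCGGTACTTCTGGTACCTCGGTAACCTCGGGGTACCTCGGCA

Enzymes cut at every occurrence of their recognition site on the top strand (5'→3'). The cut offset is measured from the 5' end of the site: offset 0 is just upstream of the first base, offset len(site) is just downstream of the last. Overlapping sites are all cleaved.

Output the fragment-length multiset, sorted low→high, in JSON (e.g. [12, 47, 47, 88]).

Scan for sites:
  LmaII (ACCTCGG, off=3): starts [23, 66, 75, 85] → cuts [26, 69, 78, 88]
  JekV (AGAAGGAA, off=2): starts [1] → cuts [3]
  QalI (AGGCCC, off=3): starts [48] → cuts [51]
  TgoIV (TTCTGG, off=3): starts [12, 59] → cuts [15, 62]

Pooled cuts: [3, 15, 26, 51, 62, 69, 78, 88]

Fragments:
  3→15: 12 bp
  15→26: 11 bp
  26→51: 25 bp
  51→62: 11 bp
  62→69: 7 bp
  69→78: 9 bp
  78→88: 10 bp
  88→3 (wrap): 94-88+3 = 9 bp

[7,9,9,10,11,11,12,25]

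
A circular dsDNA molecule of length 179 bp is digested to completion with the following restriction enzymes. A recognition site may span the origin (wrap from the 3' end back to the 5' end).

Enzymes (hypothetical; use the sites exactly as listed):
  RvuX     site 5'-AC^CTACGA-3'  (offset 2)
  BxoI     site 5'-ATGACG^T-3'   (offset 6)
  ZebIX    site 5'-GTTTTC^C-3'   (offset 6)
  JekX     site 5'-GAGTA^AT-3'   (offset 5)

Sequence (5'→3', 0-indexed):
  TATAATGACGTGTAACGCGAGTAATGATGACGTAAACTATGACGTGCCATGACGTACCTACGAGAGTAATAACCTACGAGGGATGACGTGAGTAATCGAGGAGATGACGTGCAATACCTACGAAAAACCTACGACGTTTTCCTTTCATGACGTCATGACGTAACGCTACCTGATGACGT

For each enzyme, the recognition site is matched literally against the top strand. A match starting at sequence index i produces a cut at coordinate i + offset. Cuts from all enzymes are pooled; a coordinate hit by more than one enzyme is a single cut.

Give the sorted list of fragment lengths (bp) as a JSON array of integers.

Site scan:
  RvuX ACCTACGA/2: at [55, 71, 115, 126] ⇒ [57, 73, 117, 128]
  BxoI ATGACGT/6: at [4, 26, 38, 48, 82, 103, 146, 154, 172] ⇒ [10, 32, 44, 54, 88, 109, 152, 160, 178]
  ZebIX GTTTTCC/6: at [135] ⇒ [141]
  JekX GAGTAAT/5: at [18, 63, 89] ⇒ [23, 68, 94]

All cut coordinates (distinct, sorted): [10, 23, 32, 44, 54, 57, 68, 73, 88, 94, 109, 117, 128, 141, 152, 160, 178]

Fragment lengths:
  10→23: 13 bp
  23→32: 9 bp
  32→44: 12 bp
  44→54: 10 bp
  54→57: 3 bp
  57→68: 11 bp
  68→73: 5 bp
  73→88: 15 bp
  88→94: 6 bp
  94→109: 15 bp
  109→117: 8 bp
  117→128: 11 bp
  128→141: 13 bp
  141→152: 11 bp
  152→160: 8 bp
  160→178: 18 bp
  178→10 (wrap): 179-178+10 = 11 bp

[3,5,6,8,8,9,10,11,11,11,11,12,13,13,15,15,18]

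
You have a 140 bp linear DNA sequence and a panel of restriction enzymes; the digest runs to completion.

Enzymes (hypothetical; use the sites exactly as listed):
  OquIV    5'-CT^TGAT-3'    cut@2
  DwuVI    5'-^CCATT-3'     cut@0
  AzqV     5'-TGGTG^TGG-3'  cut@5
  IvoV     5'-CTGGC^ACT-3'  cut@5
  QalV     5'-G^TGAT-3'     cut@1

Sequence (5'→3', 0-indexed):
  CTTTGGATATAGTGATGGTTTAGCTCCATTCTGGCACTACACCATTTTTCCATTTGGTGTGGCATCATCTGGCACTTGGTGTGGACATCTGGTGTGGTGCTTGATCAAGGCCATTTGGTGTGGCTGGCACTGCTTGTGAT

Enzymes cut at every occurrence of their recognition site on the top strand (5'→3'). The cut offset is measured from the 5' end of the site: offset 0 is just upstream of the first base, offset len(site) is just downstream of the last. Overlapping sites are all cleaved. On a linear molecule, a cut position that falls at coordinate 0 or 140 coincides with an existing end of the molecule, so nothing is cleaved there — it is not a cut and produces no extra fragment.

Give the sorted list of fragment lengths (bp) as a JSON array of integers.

[4,6,7,8,8,8,8,9,10,10,10,12,13,13,14]

Scan for sites:
  OquIV (CTTGAT, off=2): starts [99] → cuts [101]
  DwuVI (CCATT, off=0): starts [25, 41, 49, 110] → cuts [25, 41, 49, 110]
  AzqV (TGGTGTGG, off=5): starts [54, 76, 89, 115] → cuts [59, 81, 94, 120]
  IvoV (CTGGCACT, off=5): starts [30, 68, 123] → cuts [35, 73, 128]
  QalV (GTGAT, off=1): starts [11, 135] → cuts [12, 136]

Pooled cuts: [12, 25, 35, 41, 49, 59, 73, 81, 94, 101, 110, 120, 128, 136]

Fragment lengths:
  [0,12): 12 bp
  [12,25): 13 bp
  [25,35): 10 bp
  [35,41): 6 bp
  [41,49): 8 bp
  [49,59): 10 bp
  [59,73): 14 bp
  [73,81): 8 bp
  [81,94): 13 bp
  [94,101): 7 bp
  [101,110): 9 bp
  [110,120): 10 bp
  [120,128): 8 bp
  [128,136): 8 bp
  [136,140): 4 bp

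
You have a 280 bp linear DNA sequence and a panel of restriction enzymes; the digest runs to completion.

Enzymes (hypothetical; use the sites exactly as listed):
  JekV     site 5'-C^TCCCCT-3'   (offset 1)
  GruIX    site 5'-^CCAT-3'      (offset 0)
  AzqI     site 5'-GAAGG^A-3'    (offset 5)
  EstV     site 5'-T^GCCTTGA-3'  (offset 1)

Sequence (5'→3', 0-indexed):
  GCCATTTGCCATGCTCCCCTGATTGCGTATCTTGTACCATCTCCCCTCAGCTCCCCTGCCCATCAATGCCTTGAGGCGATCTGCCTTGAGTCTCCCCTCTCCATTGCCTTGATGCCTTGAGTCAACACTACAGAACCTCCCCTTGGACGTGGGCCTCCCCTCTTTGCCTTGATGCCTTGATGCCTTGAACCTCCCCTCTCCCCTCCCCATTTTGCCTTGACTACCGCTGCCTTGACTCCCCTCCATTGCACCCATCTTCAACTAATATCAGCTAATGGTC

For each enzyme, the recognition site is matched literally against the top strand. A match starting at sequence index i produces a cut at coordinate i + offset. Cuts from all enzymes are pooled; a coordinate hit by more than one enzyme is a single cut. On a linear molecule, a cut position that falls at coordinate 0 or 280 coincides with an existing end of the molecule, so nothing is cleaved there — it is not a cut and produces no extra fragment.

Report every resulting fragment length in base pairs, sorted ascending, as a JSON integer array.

Site scan:
  JekV CTCCCCT/1: at [13, 40, 50, 91, 136, 154, 190, 197, 235] ⇒ [14, 41, 51, 92, 137, 155, 191, 198, 236]
  GruIX CCAT/0: at [1, 8, 36, 59, 100, 206, 242, 251] ⇒ [1, 8, 36, 59, 100, 206, 242, 251]
  AzqI (GAAGGA, off=5): no sites
  EstV TGCCTTGA/1: at [66, 81, 104, 112, 164, 172, 180, 212, 227] ⇒ [67, 82, 105, 113, 165, 173, 181, 213, 228]

Pooled cuts: [1, 8, 14, 36, 41, 51, 59, 67, 82, 92, 100, 105, 113, 137, 155, 165, 173, 181, 191, 198, 206, 213, 228, 236, 242, 251]

Fragment lengths:
  [0,1): 1 bp
  [1,8): 7 bp
  [8,14): 6 bp
  [14,36): 22 bp
  [36,41): 5 bp
  [41,51): 10 bp
  [51,59): 8 bp
  [59,67): 8 bp
  [67,82): 15 bp
  [82,92): 10 bp
  [92,100): 8 bp
  [100,105): 5 bp
  [105,113): 8 bp
  [113,137): 24 bp
  [137,155): 18 bp
  [155,165): 10 bp
  [165,173): 8 bp
  [173,181): 8 bp
  [181,191): 10 bp
  [191,198): 7 bp
  [198,206): 8 bp
  [206,213): 7 bp
  [213,228): 15 bp
  [228,236): 8 bp
  [236,242): 6 bp
  [242,251): 9 bp
  [251,280): 29 bp

[1,5,5,6,6,7,7,7,8,8,8,8,8,8,8,8,9,10,10,10,10,15,15,18,22,24,29]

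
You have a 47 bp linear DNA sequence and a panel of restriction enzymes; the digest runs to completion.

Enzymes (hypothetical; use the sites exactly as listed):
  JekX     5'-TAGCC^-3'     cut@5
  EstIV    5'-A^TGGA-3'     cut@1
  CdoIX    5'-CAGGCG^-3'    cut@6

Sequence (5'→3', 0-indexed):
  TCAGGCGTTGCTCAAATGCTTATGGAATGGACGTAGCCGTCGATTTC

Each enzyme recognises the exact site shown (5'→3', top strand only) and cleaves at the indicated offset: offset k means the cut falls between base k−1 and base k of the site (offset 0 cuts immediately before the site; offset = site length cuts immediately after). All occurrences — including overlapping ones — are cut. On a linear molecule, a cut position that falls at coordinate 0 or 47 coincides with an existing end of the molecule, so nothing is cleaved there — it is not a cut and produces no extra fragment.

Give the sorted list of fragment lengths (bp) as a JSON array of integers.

[5,7,9,11,15]

Per-enzyme occurrences:
  JekX TAGCC/5: at [33] ⇒ [38]
  EstIV ATGGA/1: at [21, 26] ⇒ [22, 27]
  CdoIX CAGGCG/6: at [1] ⇒ [7]

Pooled cuts: [7, 22, 27, 38]

Fragments:
  [0,7): 7 bp
  [7,22): 15 bp
  [22,27): 5 bp
  [27,38): 11 bp
  [38,47): 9 bp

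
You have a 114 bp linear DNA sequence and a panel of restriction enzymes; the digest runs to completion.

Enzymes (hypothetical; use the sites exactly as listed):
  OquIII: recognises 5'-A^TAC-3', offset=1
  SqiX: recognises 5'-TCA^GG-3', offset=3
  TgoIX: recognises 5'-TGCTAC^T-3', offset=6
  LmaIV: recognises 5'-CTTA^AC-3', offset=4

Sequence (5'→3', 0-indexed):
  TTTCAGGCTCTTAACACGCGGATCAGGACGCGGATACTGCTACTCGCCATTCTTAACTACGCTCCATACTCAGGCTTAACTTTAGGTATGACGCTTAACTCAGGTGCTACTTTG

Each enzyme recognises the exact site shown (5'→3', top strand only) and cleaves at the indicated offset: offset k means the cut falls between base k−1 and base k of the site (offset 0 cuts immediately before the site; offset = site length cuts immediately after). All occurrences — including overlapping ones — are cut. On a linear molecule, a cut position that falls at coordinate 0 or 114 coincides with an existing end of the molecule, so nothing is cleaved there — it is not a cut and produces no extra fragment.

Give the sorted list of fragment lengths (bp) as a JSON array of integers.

Per-enzyme occurrences:
  OquIII ATAC/1: at [33, 65] ⇒ [34, 66]
  SqiX TCAGG/3: at [2, 22, 69, 99] ⇒ [5, 25, 72, 102]
  TgoIX TGCTACT/6: at [37, 104] ⇒ [43, 110]
  LmaIV CTTAAC/4: at [9, 51, 74, 93] ⇒ [13, 55, 78, 97]

Pooled cuts: [5, 13, 25, 34, 43, 55, 66, 72, 78, 97, 102, 110]

Fragment lengths:
  [0,5): 5 bp
  [5,13): 8 bp
  [13,25): 12 bp
  [25,34): 9 bp
  [34,43): 9 bp
  [43,55): 12 bp
  [55,66): 11 bp
  [66,72): 6 bp
  [72,78): 6 bp
  [78,97): 19 bp
  [97,102): 5 bp
  [102,110): 8 bp
  [110,114): 4 bp

[4,5,5,6,6,8,8,9,9,11,12,12,19]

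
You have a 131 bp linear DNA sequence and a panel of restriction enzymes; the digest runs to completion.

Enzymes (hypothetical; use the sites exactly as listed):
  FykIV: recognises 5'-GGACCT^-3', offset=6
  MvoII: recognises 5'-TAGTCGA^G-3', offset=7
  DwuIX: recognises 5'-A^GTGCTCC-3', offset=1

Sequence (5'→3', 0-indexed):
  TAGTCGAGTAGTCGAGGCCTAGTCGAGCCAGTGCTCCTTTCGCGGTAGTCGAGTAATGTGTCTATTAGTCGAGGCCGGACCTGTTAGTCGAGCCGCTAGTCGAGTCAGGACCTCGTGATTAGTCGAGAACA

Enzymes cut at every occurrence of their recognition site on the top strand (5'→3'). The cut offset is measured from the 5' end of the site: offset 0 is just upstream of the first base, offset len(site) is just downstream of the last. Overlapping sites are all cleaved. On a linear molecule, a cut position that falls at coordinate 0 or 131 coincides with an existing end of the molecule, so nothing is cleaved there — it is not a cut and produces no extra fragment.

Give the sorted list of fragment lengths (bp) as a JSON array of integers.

[4,5,7,8,9,10,10,11,12,13,20,22]

Per-enzyme occurrences:
  FykIV (GGACCT, off=6): starts [76, 107] → cuts [82, 113]
  MvoII (TAGTCGAG, off=7): starts [0, 8, 19, 45, 65, 84, 96, 119] → cuts [7, 15, 26, 52, 72, 91, 103, 126]
  DwuIX (AGTGCTCC, off=1): starts [29] → cuts [30]

Pooled cuts: [7, 15, 26, 30, 52, 72, 82, 91, 103, 113, 126]

Fragment lengths:
  [0,7): 7 bp
  [7,15): 8 bp
  [15,26): 11 bp
  [26,30): 4 bp
  [30,52): 22 bp
  [52,72): 20 bp
  [72,82): 10 bp
  [82,91): 9 bp
  [91,103): 12 bp
  [103,113): 10 bp
  [113,126): 13 bp
  [126,131): 5 bp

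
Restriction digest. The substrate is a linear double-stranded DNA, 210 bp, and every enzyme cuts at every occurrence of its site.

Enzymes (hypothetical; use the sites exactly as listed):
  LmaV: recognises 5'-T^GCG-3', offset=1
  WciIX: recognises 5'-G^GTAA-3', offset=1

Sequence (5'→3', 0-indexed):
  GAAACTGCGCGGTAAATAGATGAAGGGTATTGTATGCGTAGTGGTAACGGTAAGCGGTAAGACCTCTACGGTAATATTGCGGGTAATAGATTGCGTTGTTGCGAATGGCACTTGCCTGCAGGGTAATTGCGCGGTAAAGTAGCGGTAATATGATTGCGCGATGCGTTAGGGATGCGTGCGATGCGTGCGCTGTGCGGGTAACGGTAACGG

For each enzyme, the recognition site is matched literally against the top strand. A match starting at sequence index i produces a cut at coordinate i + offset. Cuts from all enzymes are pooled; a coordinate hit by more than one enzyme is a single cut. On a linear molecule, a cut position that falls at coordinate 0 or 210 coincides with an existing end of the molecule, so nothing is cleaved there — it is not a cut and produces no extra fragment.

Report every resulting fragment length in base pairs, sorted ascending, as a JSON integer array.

[4,4,4,4,5,5,5,6,6,6,6,7,7,7,7,8,8,8,10,11,11,11,14,22,24]

Per-enzyme occurrences:
  LmaV TGCG/1: at [5, 34, 77, 91, 99, 127, 154, 161, 172, 176, 181, 185, 192] ⇒ [6, 35, 78, 92, 100, 128, 155, 162, 173, 177, 182, 186, 193]
  WciIX GGTAA/1: at [10, 42, 48, 55, 69, 81, 121, 132, 143, 196, 202] ⇒ [11, 43, 49, 56, 70, 82, 122, 133, 144, 197, 203]

All cut coordinates (distinct, sorted): [6, 11, 35, 43, 49, 56, 70, 78, 82, 92, 100, 122, 128, 133, 144, 155, 162, 173, 177, 182, 186, 193, 197, 203]

Fragment lengths:
  [0,6): 6 bp
  [6,11): 5 bp
  [11,35): 24 bp
  [35,43): 8 bp
  [43,49): 6 bp
  [49,56): 7 bp
  [56,70): 14 bp
  [70,78): 8 bp
  [78,82): 4 bp
  [82,92): 10 bp
  [92,100): 8 bp
  [100,122): 22 bp
  [122,128): 6 bp
  [128,133): 5 bp
  [133,144): 11 bp
  [144,155): 11 bp
  [155,162): 7 bp
  [162,173): 11 bp
  [173,177): 4 bp
  [177,182): 5 bp
  [182,186): 4 bp
  [186,193): 7 bp
  [193,197): 4 bp
  [197,203): 6 bp
  [203,210): 7 bp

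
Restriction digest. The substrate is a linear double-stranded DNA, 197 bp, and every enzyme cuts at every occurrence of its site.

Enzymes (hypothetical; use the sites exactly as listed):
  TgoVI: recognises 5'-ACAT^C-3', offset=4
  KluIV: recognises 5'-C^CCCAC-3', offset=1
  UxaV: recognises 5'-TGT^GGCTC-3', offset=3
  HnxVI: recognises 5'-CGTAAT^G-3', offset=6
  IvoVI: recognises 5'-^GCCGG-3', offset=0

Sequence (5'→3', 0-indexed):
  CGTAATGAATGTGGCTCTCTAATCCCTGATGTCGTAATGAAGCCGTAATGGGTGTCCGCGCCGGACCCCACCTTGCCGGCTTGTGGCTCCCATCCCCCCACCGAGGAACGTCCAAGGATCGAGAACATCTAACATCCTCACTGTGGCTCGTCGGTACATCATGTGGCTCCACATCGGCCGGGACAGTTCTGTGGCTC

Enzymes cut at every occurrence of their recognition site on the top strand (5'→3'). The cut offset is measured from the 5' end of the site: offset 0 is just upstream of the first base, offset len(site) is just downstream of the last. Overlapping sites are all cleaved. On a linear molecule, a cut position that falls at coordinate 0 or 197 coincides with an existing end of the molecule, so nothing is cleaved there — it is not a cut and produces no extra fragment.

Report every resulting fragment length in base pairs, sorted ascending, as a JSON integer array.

[2,5,5,6,6,7,7,8,9,10,10,10,11,12,15,16,26,32]

Site scan:
  TgoVI ACATC/4: at [124, 131, 155, 170] ⇒ [128, 135, 159, 174]
  KluIV CCCCAC/1: at [65, 95] ⇒ [66, 96]
  UxaV TGTGGCTC/3: at [9, 81, 141, 161, 189] ⇒ [12, 84, 144, 164, 192]
  HnxVI CGTAATG/6: at [0, 32, 43] ⇒ [6, 38, 49]
  IvoVI GCCGG/0: at [59, 74, 176] ⇒ [59, 74, 176]

Pooled cuts: [6, 12, 38, 49, 59, 66, 74, 84, 96, 128, 135, 144, 159, 164, 174, 176, 192]

Fragment lengths:
  [0,6): 6 bp
  [6,12): 6 bp
  [12,38): 26 bp
  [38,49): 11 bp
  [49,59): 10 bp
  [59,66): 7 bp
  [66,74): 8 bp
  [74,84): 10 bp
  [84,96): 12 bp
  [96,128): 32 bp
  [128,135): 7 bp
  [135,144): 9 bp
  [144,159): 15 bp
  [159,164): 5 bp
  [164,174): 10 bp
  [174,176): 2 bp
  [176,192): 16 bp
  [192,197): 5 bp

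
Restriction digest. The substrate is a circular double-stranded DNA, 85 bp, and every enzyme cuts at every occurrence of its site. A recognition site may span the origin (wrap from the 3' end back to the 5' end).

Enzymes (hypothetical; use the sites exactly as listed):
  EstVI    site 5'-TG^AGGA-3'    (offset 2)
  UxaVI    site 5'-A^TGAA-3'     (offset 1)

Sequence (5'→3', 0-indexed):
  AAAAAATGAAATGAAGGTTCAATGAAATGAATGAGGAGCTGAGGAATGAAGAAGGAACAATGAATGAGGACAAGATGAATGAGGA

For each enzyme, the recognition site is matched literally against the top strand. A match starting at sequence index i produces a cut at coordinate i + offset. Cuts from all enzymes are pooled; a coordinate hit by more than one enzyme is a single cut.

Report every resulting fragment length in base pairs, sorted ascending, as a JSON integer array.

Site scan:
  EstVI TGAGGA/2: at [31, 39, 64, 79] ⇒ [33, 41, 66, 81]
  UxaVI ATGAA/1: at [5, 10, 21, 26, 45, 59, 74] ⇒ [6, 11, 22, 27, 46, 60, 75]

Pooled cuts: [6, 11, 22, 27, 33, 41, 46, 60, 66, 75, 81]

Fragment lengths:
  6→11: 5 bp
  11→22: 11 bp
  22→27: 5 bp
  27→33: 6 bp
  33→41: 8 bp
  41→46: 5 bp
  46→60: 14 bp
  60→66: 6 bp
  66→75: 9 bp
  75→81: 6 bp
  81→6 (wrap): 85-81+6 = 10 bp

[5,5,5,6,6,6,8,9,10,11,14]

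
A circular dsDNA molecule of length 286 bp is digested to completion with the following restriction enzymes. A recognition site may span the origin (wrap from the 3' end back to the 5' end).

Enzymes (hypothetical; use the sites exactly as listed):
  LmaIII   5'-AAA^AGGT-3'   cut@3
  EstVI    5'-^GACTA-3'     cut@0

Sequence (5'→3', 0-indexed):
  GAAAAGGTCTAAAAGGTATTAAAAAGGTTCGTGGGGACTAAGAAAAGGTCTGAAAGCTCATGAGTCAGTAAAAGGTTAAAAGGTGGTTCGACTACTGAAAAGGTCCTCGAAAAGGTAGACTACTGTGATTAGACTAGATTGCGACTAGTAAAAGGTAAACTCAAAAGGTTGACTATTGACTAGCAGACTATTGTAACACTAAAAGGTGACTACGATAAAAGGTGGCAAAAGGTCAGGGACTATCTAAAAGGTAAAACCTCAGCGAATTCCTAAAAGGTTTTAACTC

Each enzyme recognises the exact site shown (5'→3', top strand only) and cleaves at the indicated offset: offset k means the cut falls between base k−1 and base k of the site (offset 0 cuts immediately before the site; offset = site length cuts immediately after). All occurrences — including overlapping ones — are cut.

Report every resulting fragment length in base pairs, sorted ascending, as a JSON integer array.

Scan for sites:
  LmaIII AAAAGGT/3: at [1, 10, 21, 42, 69, 77, 97, 109, 149, 162, 200, 216, 226, 245, 271] ⇒ [4, 13, 24, 45, 72, 80, 100, 112, 152, 165, 203, 219, 229, 248, 274]
  EstVI GACTA/0: at [35, 89, 117, 131, 142, 170, 177, 185, 207, 237] ⇒ [35, 89, 117, 131, 142, 170, 177, 185, 207, 237]

All cut coordinates (distinct, sorted): [4, 13, 24, 35, 45, 72, 80, 89, 100, 112, 117, 131, 142, 152, 165, 170, 177, 185, 203, 207, 219, 229, 237, 248, 274]

Fragment lengths:
  4→13: 9 bp
  13→24: 11 bp
  24→35: 11 bp
  35→45: 10 bp
  45→72: 27 bp
  72→80: 8 bp
  80→89: 9 bp
  89→100: 11 bp
  100→112: 12 bp
  112→117: 5 bp
  117→131: 14 bp
  131→142: 11 bp
  142→152: 10 bp
  152→165: 13 bp
  165→170: 5 bp
  170→177: 7 bp
  177→185: 8 bp
  185→203: 18 bp
  203→207: 4 bp
  207→219: 12 bp
  219→229: 10 bp
  229→237: 8 bp
  237→248: 11 bp
  248→274: 26 bp
  274→4 (wrap): 286-274+4 = 16 bp

[4,5,5,7,8,8,8,9,9,10,10,10,11,11,11,11,11,12,12,13,14,16,18,26,27]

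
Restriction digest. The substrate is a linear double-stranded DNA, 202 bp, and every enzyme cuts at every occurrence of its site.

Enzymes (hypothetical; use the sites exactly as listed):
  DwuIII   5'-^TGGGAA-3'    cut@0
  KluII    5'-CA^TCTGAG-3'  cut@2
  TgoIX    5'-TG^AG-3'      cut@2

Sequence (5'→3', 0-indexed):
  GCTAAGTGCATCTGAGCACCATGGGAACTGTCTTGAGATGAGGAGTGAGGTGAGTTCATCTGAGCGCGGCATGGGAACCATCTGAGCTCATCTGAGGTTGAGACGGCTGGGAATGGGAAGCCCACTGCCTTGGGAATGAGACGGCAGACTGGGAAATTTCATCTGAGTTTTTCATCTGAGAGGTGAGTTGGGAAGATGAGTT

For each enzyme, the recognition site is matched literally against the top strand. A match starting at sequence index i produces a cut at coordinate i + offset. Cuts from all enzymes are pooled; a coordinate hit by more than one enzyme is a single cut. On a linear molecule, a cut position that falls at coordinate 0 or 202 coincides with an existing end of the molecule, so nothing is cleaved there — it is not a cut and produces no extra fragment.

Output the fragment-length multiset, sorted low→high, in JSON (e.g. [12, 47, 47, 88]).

[3,4,4,4,4,4,4,4,5,5,6,6,6,6,7,7,7,7,8,9,9,9,10,10,11,12,14,17]

Site scan:
  DwuIII (TGGGAA, off=0): starts [21, 71, 107, 113, 130, 149, 188] → cuts [21, 71, 107, 113, 130, 149, 188]
  KluII (CATCTGAG, off=2): starts [8, 56, 78, 88, 159, 172] → cuts [10, 58, 80, 90, 161, 174]
  TgoIX (TGAG, off=2): starts [12, 33, 38, 45, 50, 60, 82, 92, 98, 136, 163, 176, 183, 196] → cuts [14, 35, 40, 47, 52, 62, 84, 94, 100, 138, 165, 178, 185, 198]

All cut coordinates (distinct, sorted): [10, 14, 21, 35, 40, 47, 52, 58, 62, 71, 80, 84, 90, 94, 100, 107, 113, 130, 138, 149, 161, 165, 174, 178, 185, 188, 198]

Fragments:
  [0,10): 10 bp
  [10,14): 4 bp
  [14,21): 7 bp
  [21,35): 14 bp
  [35,40): 5 bp
  [40,47): 7 bp
  [47,52): 5 bp
  [52,58): 6 bp
  [58,62): 4 bp
  [62,71): 9 bp
  [71,80): 9 bp
  [80,84): 4 bp
  [84,90): 6 bp
  [90,94): 4 bp
  [94,100): 6 bp
  [100,107): 7 bp
  [107,113): 6 bp
  [113,130): 17 bp
  [130,138): 8 bp
  [138,149): 11 bp
  [149,161): 12 bp
  [161,165): 4 bp
  [165,174): 9 bp
  [174,178): 4 bp
  [178,185): 7 bp
  [185,188): 3 bp
  [188,198): 10 bp
  [198,202): 4 bp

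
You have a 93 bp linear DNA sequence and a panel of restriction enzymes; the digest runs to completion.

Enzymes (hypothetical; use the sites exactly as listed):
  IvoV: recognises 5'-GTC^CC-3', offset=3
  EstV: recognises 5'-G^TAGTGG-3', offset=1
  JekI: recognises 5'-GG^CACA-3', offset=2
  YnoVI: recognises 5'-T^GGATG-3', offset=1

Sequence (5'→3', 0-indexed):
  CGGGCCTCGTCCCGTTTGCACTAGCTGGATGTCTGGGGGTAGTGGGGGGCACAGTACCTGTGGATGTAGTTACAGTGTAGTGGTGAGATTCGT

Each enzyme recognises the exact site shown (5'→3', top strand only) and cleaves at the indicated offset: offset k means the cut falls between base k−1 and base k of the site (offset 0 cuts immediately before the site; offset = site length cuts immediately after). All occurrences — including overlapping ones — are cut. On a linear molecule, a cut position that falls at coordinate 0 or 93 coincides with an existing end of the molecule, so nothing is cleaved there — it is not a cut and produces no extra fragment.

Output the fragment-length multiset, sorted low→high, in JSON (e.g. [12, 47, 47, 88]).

Scan for sites:
  IvoV (GTCCC, off=3): starts [8] → cuts [11]
  EstV (GTAGTGG, off=1): starts [38, 76] → cuts [39, 77]
  JekI (GGCACA, off=2): starts [47] → cuts [49]
  YnoVI (TGGATG, off=1): starts [25, 60] → cuts [26, 61]

All cut coordinates (distinct, sorted): [11, 26, 39, 49, 61, 77]

Fragment lengths:
  [0,11): 11 bp
  [11,26): 15 bp
  [26,39): 13 bp
  [39,49): 10 bp
  [49,61): 12 bp
  [61,77): 16 bp
  [77,93): 16 bp

[10,11,12,13,15,16,16]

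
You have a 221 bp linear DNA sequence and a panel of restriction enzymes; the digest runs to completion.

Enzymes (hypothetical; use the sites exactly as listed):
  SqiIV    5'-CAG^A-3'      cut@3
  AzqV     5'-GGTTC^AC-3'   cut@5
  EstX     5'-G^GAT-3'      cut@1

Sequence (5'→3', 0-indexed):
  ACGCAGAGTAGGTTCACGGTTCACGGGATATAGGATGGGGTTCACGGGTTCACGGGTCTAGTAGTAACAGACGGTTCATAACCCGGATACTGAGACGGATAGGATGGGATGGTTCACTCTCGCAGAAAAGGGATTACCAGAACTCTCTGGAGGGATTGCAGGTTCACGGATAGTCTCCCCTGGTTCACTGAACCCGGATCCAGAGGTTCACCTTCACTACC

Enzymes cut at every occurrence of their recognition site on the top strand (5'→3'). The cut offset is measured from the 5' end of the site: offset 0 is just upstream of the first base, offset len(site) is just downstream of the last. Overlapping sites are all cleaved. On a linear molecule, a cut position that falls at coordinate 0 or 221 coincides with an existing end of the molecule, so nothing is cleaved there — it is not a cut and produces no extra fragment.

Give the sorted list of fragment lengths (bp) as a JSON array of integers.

[3,4,5,5,6,6,6,7,7,7,8,8,9,9,10,10,10,12,12,12,13,15,18,19]

Site scan:
  SqiIV (CAGA, off=3): starts [3, 67, 122, 137, 200] → cuts [6, 70, 125, 140, 203]
  AzqV (GGTTCAC, off=5): starts [10, 17, 38, 46, 110, 160, 181, 204] → cuts [15, 22, 43, 51, 115, 165, 186, 209]
  EstX (GGAT, off=1): starts [25, 32, 84, 96, 101, 106, 130, 152, 167, 195] → cuts [26, 33, 85, 97, 102, 107, 131, 153, 168, 196]

All cut coordinates (distinct, sorted): [6, 15, 22, 26, 33, 43, 51, 70, 85, 97, 102, 107, 115, 125, 131, 140, 153, 165, 168, 186, 196, 203, 209]

Fragments:
  [0,6): 6 bp
  [6,15): 9 bp
  [15,22): 7 bp
  [22,26): 4 bp
  [26,33): 7 bp
  [33,43): 10 bp
  [43,51): 8 bp
  [51,70): 19 bp
  [70,85): 15 bp
  [85,97): 12 bp
  [97,102): 5 bp
  [102,107): 5 bp
  [107,115): 8 bp
  [115,125): 10 bp
  [125,131): 6 bp
  [131,140): 9 bp
  [140,153): 13 bp
  [153,165): 12 bp
  [165,168): 3 bp
  [168,186): 18 bp
  [186,196): 10 bp
  [196,203): 7 bp
  [203,209): 6 bp
  [209,221): 12 bp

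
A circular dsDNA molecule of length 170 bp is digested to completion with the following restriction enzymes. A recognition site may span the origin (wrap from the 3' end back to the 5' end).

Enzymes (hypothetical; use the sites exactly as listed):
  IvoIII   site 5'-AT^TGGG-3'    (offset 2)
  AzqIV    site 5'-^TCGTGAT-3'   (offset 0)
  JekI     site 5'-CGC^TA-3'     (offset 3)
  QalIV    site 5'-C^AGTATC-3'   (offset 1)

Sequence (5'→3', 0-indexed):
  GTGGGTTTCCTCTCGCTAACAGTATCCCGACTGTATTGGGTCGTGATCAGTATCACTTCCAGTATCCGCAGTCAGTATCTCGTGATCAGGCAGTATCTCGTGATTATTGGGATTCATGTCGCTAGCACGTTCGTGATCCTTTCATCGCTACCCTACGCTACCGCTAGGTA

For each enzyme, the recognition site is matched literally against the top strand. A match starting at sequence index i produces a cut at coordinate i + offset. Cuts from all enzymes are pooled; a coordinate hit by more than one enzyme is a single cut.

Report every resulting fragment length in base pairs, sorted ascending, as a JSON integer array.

Per-enzyme occurrences:
  IvoIII (ATTGGG, off=2): starts [34, 105] → cuts [36, 107]
  AzqIV (TCGTGAT, off=0): starts [40, 79, 97, 130] → cuts [40, 79, 97, 130]
  JekI (CGCTA, off=3): starts [13, 119, 145, 155, 161] → cuts [16, 122, 148, 158, 164]
  QalIV (CAGTATC, off=1): starts [19, 47, 59, 72, 90] → cuts [20, 48, 60, 73, 91]

All cut coordinates (distinct, sorted): [16, 20, 36, 40, 48, 60, 73, 79, 91, 97, 107, 122, 130, 148, 158, 164]

Fragments:
  16→20: 4 bp
  20→36: 16 bp
  36→40: 4 bp
  40→48: 8 bp
  48→60: 12 bp
  60→73: 13 bp
  73→79: 6 bp
  79→91: 12 bp
  91→97: 6 bp
  97→107: 10 bp
  107→122: 15 bp
  122→130: 8 bp
  130→148: 18 bp
  148→158: 10 bp
  158→164: 6 bp
  164→16 (wrap): 170-164+16 = 22 bp

[4,4,6,6,6,8,8,10,10,12,12,13,15,16,18,22]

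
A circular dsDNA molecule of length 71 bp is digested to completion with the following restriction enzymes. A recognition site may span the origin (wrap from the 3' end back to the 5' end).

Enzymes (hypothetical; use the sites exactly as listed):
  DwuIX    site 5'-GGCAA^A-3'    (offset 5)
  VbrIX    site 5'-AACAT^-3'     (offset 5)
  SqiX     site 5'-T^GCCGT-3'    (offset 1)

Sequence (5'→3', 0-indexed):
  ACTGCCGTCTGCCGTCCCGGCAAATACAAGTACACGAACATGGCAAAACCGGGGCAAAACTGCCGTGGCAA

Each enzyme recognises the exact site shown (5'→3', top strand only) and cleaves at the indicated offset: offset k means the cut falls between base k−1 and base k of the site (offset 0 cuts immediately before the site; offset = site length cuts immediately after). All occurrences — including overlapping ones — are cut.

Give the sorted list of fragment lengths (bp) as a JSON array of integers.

[3,4,5,7,10,11,13,18]

Scan for sites:
  DwuIX GGCAAA/5: at [18, 41, 52, 66] ⇒ [0, 23, 46, 57]
  VbrIX AACAT/5: at [36] ⇒ [41]
  SqiX TGCCGT/1: at [2, 9, 60] ⇒ [3, 10, 61]

All cut coordinates (distinct, sorted): [0, 3, 10, 23, 41, 46, 57, 61]

Fragment lengths:
  0→3: 3 bp
  3→10: 7 bp
  10→23: 13 bp
  23→41: 18 bp
  41→46: 5 bp
  46→57: 11 bp
  57→61: 4 bp
  61→0 (wrap): 71-61+0 = 10 bp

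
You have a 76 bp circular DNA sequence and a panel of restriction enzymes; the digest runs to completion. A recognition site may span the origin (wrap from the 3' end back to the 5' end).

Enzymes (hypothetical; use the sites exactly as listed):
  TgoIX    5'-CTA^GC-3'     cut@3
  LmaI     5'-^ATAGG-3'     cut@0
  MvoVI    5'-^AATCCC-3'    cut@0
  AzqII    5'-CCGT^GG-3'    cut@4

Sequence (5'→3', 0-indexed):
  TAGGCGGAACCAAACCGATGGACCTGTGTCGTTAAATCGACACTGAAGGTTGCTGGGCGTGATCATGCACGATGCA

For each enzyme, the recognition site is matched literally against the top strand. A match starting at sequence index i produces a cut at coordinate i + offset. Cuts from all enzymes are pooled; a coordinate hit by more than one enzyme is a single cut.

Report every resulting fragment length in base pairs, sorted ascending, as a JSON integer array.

[76]

Scan for sites:
  TgoIX (CTAGC, off=3): no sites
  LmaI (ATAGG, off=0): starts [75] → cuts [75]
  MvoVI (AATCCC, off=0): no sites
  AzqII (CCGTGG, off=4): no sites

Pooled cuts: [75]

Fragment lengths:
  75→75 (wrap): 76-75+75 = 76 bp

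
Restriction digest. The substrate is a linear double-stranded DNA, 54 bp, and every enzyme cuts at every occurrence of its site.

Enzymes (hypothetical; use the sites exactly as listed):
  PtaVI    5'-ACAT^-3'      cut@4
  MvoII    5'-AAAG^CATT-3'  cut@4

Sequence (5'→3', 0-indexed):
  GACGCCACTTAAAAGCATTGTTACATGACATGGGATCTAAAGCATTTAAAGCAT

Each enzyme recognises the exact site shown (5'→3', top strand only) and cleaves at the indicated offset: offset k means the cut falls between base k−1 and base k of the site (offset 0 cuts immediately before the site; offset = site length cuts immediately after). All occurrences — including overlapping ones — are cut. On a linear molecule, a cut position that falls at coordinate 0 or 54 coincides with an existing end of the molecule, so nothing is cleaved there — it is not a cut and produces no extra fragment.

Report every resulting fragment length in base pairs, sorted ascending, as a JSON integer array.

Per-enzyme occurrences:
  PtaVI ACAT/4: at [22, 27] ⇒ [26, 31]
  MvoII AAAGCATT/4: at [11, 38] ⇒ [15, 42]

Pooled cuts: [15, 26, 31, 42]

Fragments:
  [0,15): 15 bp
  [15,26): 11 bp
  [26,31): 5 bp
  [31,42): 11 bp
  [42,54): 12 bp

[5,11,11,12,15]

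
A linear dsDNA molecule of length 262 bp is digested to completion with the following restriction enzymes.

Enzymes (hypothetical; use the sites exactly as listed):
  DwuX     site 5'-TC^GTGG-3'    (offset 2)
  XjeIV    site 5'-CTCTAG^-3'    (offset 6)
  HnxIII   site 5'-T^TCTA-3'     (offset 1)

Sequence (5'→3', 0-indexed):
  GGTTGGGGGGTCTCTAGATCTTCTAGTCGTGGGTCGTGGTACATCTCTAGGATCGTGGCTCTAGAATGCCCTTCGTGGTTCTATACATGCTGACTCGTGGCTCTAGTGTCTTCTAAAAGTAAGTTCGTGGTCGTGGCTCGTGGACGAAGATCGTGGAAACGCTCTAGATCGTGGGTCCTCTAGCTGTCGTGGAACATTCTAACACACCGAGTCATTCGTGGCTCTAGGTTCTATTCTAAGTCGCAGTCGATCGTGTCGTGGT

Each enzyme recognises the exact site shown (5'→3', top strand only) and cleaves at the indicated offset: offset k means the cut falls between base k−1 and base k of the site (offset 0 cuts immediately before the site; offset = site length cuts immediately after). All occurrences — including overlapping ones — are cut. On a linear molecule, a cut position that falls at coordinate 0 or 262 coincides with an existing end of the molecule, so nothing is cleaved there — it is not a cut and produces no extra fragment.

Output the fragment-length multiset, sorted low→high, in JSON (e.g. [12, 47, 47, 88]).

Scan for sites:
  DwuX TCGTGG/2: at [26, 33, 52, 72, 94, 124, 130, 137, 150, 168, 186, 215, 255] ⇒ [28, 35, 54, 74, 96, 126, 132, 139, 152, 170, 188, 217, 257]
  XjeIV CTCTAG/6: at [11, 44, 58, 100, 161, 177, 221] ⇒ [17, 50, 64, 106, 167, 183, 227]
  HnxIII TTCTA/1: at [20, 78, 110, 196, 228, 233] ⇒ [21, 79, 111, 197, 229, 234]

Pooled cuts: [17, 21, 28, 35, 50, 54, 64, 74, 79, 96, 106, 111, 126, 132, 139, 152, 167, 170, 183, 188, 197, 217, 227, 229, 234, 257]

Fragment lengths:
  [0,17): 17 bp
  [17,21): 4 bp
  [21,28): 7 bp
  [28,35): 7 bp
  [35,50): 15 bp
  [50,54): 4 bp
  [54,64): 10 bp
  [64,74): 10 bp
  [74,79): 5 bp
  [79,96): 17 bp
  [96,106): 10 bp
  [106,111): 5 bp
  [111,126): 15 bp
  [126,132): 6 bp
  [132,139): 7 bp
  [139,152): 13 bp
  [152,167): 15 bp
  [167,170): 3 bp
  [170,183): 13 bp
  [183,188): 5 bp
  [188,197): 9 bp
  [197,217): 20 bp
  [217,227): 10 bp
  [227,229): 2 bp
  [229,234): 5 bp
  [234,257): 23 bp
  [257,262): 5 bp

[2,3,4,4,5,5,5,5,5,6,7,7,7,9,10,10,10,10,13,13,15,15,15,17,17,20,23]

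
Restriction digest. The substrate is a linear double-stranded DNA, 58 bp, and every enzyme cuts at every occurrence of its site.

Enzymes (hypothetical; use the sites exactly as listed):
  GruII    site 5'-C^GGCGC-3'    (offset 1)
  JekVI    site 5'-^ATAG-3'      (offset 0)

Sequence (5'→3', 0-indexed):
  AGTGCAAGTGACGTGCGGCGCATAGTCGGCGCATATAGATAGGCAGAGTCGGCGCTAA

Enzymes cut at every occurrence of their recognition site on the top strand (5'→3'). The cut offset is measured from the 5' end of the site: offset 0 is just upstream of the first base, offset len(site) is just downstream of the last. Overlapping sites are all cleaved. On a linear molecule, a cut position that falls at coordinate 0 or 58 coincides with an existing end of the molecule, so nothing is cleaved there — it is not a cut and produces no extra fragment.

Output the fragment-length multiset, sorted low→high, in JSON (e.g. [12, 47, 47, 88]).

Per-enzyme occurrences:
  GruII CGGCGC/1: at [15, 26, 49] ⇒ [16, 27, 50]
  JekVI ATAG/0: at [21, 34, 38] ⇒ [21, 34, 38]

All cut coordinates (distinct, sorted): [16, 21, 27, 34, 38, 50]

Fragment lengths:
  [0,16): 16 bp
  [16,21): 5 bp
  [21,27): 6 bp
  [27,34): 7 bp
  [34,38): 4 bp
  [38,50): 12 bp
  [50,58): 8 bp

[4,5,6,7,8,12,16]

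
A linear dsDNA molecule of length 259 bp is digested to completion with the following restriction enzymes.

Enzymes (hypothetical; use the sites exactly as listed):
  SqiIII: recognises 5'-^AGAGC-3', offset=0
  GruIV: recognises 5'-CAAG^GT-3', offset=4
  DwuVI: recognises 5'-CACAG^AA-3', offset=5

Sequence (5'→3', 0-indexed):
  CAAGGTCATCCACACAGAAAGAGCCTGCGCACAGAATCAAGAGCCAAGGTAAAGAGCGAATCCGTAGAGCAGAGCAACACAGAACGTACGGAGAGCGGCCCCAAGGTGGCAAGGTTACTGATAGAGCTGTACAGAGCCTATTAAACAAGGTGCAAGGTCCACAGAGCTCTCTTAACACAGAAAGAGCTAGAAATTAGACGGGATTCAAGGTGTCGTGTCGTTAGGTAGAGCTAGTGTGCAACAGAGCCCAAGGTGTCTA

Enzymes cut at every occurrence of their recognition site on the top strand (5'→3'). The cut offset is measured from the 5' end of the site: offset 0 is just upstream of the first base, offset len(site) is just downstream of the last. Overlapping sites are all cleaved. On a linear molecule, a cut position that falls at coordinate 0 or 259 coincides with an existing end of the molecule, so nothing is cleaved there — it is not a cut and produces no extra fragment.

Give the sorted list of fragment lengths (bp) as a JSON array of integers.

Site scan:
  SqiIII AGAGC/0: at [19, 39, 52, 65, 70, 91, 122, 132, 162, 182, 226, 242] ⇒ [19, 39, 52, 65, 70, 91, 122, 132, 162, 182, 226, 242]
  GruIV CAAGGT/4: at [0, 44, 101, 109, 145, 152, 205, 248] ⇒ [4, 48, 105, 113, 149, 156, 209, 252]
  DwuVI CACAGAA/5: at [12, 29, 77, 175] ⇒ [17, 34, 82, 180]

All cut coordinates (distinct, sorted): [4, 17, 19, 34, 39, 48, 52, 65, 70, 82, 91, 105, 113, 122, 132, 149, 156, 162, 180, 182, 209, 226, 242, 252]

Fragments:
  [0,4): 4 bp
  [4,17): 13 bp
  [17,19): 2 bp
  [19,34): 15 bp
  [34,39): 5 bp
  [39,48): 9 bp
  [48,52): 4 bp
  [52,65): 13 bp
  [65,70): 5 bp
  [70,82): 12 bp
  [82,91): 9 bp
  [91,105): 14 bp
  [105,113): 8 bp
  [113,122): 9 bp
  [122,132): 10 bp
  [132,149): 17 bp
  [149,156): 7 bp
  [156,162): 6 bp
  [162,180): 18 bp
  [180,182): 2 bp
  [182,209): 27 bp
  [209,226): 17 bp
  [226,242): 16 bp
  [242,252): 10 bp
  [252,259): 7 bp

[2,2,4,4,5,5,6,7,7,8,9,9,9,10,10,12,13,13,14,15,16,17,17,18,27]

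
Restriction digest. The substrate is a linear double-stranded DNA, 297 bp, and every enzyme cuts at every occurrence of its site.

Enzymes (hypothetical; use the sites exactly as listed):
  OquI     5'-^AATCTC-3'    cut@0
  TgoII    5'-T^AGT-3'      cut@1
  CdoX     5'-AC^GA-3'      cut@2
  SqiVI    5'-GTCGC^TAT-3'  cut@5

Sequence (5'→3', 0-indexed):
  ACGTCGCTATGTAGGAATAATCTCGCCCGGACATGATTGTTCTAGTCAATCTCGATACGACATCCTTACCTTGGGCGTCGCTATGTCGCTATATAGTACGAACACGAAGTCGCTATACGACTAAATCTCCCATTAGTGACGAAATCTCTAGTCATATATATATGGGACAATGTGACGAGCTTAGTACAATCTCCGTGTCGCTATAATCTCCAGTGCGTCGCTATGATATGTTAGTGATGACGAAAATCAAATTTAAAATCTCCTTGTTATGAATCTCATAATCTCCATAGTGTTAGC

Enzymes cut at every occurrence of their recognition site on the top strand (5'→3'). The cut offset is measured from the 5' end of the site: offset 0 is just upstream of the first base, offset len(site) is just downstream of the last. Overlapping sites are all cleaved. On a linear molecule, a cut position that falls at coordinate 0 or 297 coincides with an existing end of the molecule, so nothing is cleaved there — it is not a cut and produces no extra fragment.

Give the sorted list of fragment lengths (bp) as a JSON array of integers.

[2,3,4,5,5,5,5,5,6,6,6,7,7,8,8,8,9,9,9,11,11,11,11,14,15,15,17,23,25,27]

Site scan:
  OquI (AATCTC, off=0): starts [18, 47, 123, 142, 187, 204, 256, 271, 279] → cuts [18, 47, 123, 142, 187, 204, 256, 271, 279]
  TgoII (TAGT, off=1): starts [42, 93, 133, 148, 181, 231, 287] → cuts [43, 94, 134, 149, 182, 232, 288]
  CdoX (ACGA, off=2): starts [56, 97, 103, 116, 138, 174, 239] → cuts [58, 99, 105, 118, 140, 176, 241]
  SqiVI (GTCGCTAT, off=5): starts [2, 76, 84, 108, 196, 216] → cuts [7, 81, 89, 113, 201, 221]

All cut coordinates (distinct, sorted): [7, 18, 43, 47, 58, 81, 89, 94, 99, 105, 113, 118, 123, 134, 140, 142, 149, 176, 182, 187, 201, 204, 221, 232, 241, 256, 271, 279, 288]

Fragments:
  [0,7): 7 bp
  [7,18): 11 bp
  [18,43): 25 bp
  [43,47): 4 bp
  [47,58): 11 bp
  [58,81): 23 bp
  [81,89): 8 bp
  [89,94): 5 bp
  [94,99): 5 bp
  [99,105): 6 bp
  [105,113): 8 bp
  [113,118): 5 bp
  [118,123): 5 bp
  [123,134): 11 bp
  [134,140): 6 bp
  [140,142): 2 bp
  [142,149): 7 bp
  [149,176): 27 bp
  [176,182): 6 bp
  [182,187): 5 bp
  [187,201): 14 bp
  [201,204): 3 bp
  [204,221): 17 bp
  [221,232): 11 bp
  [232,241): 9 bp
  [241,256): 15 bp
  [256,271): 15 bp
  [271,279): 8 bp
  [279,288): 9 bp
  [288,297): 9 bp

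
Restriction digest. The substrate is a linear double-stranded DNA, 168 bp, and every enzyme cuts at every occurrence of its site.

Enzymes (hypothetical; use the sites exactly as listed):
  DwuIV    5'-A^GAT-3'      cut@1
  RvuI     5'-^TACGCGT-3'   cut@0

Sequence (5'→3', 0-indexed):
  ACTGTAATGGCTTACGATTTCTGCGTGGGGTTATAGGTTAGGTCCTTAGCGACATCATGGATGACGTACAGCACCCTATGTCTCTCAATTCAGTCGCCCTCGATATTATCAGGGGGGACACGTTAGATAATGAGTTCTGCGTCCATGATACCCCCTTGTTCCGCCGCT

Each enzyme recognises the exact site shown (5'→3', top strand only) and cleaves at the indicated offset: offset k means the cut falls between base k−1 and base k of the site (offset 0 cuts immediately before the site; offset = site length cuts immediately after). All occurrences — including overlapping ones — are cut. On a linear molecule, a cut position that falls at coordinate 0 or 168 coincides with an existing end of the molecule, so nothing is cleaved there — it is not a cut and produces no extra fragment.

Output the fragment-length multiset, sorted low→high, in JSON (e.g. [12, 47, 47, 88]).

[43,125]

Scan for sites:
  DwuIV AGAT/1: at [124] ⇒ [125]
  RvuI (TACGCGT, off=0): no sites

All cut coordinates (distinct, sorted): [125]

Fragment lengths:
  [0,125): 125 bp
  [125,168): 43 bp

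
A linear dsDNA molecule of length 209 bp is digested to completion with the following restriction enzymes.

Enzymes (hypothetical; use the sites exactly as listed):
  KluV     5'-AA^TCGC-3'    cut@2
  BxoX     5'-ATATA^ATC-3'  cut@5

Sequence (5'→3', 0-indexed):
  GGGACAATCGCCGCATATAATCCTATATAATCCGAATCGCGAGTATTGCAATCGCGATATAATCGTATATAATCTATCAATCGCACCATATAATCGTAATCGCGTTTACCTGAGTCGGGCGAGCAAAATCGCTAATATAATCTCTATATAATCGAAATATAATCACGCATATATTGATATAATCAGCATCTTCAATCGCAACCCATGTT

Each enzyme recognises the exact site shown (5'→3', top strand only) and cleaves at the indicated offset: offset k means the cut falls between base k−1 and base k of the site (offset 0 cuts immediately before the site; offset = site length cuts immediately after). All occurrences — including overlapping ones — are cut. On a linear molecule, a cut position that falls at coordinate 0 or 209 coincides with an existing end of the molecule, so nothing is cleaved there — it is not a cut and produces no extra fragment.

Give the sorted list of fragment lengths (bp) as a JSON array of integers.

Site scan:
  KluV AATCGC/2: at [5, 34, 49, 78, 97, 126, 193] ⇒ [7, 36, 51, 80, 99, 128, 195]
  BxoX ATATAATC/5: at [14, 24, 56, 66, 87, 134, 145, 156, 176] ⇒ [19, 29, 61, 71, 92, 139, 150, 161, 181]

All cut coordinates (distinct, sorted): [7, 19, 29, 36, 51, 61, 71, 80, 92, 99, 128, 139, 150, 161, 181, 195]

Fragments:
  [0,7): 7 bp
  [7,19): 12 bp
  [19,29): 10 bp
  [29,36): 7 bp
  [36,51): 15 bp
  [51,61): 10 bp
  [61,71): 10 bp
  [71,80): 9 bp
  [80,92): 12 bp
  [92,99): 7 bp
  [99,128): 29 bp
  [128,139): 11 bp
  [139,150): 11 bp
  [150,161): 11 bp
  [161,181): 20 bp
  [181,195): 14 bp
  [195,209): 14 bp

[7,7,7,9,10,10,10,11,11,11,12,12,14,14,15,20,29]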